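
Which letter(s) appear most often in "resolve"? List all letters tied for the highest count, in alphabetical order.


Word: "resolve"
Letter counts:
  'e': 2
  'l': 1
  'o': 1
  'r': 1
  's': 1
  'v': 1
Maximum count = 2
Most frequent = 'e' (2 times each)


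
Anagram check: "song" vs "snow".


Word 1: "song" → sorted: gnos
Word 2: "snow" → sorted: nosw
Same letters? gnos != nosw
Anagram = No


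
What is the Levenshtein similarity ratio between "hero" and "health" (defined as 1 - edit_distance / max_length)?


Word 1: "hero" (length 4)
Word 2: "health" (length 6)
One optimal edit sequence:
  1. keep 'h'
  2. keep 'e'
  3. insert 'a'  (+1)
  4. insert 'l'  (+1)
  5. substitute 'r' -> 't'  (+1)
  6. substitute 'o' -> 'h'  (+1)
Edit distance = 4
Max length = max(4, 6) = 6
Similarity = 1 - 4/6
= 0.3333


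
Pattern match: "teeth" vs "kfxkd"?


Pattern of "teeth": [0, 1, 1, 0, 2]
Pattern of "kfxkd": [0, 1, 2, 0, 3]
Patterns do not match
Same pattern = No


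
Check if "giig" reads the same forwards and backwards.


Word: "giig"
Reversed: "giig"
Forward == Backward? giig == giig
Palindrome = Yes


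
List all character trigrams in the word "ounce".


Word: "ounce" (length 5)
Number of trigrams = 5 - 3 + 1 = 3
  Position 0: "oun"
  Position 1: "unc"
  Position 2: "nce"
Trigrams = "oun", "unc", "nce"


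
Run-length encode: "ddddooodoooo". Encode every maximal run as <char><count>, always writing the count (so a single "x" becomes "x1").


String: "ddddooodoooo"
Scanning for consecutive runs:
  'd' x 4
  'o' x 3
  'd' x 1
  'o' x 4
RLE = "d4o3d1o4"


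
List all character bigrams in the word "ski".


Word: "ski" (length 3)
Number of bigrams = 3 - 2 + 1 = 2
  Position 0: "sk"
  Position 1: "ki"
Bigrams = "sk", "ki"


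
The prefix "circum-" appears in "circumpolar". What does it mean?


Prefix: circum-
Example: circumpolar = circum- + polar
Meaning = around


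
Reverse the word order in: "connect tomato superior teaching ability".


Original: "connect tomato superior teaching ability"
Words (1..n): connect | tomato | superior | teaching | ability
Reversed (n..1): ability | teaching | superior | tomato | connect
Result = "ability teaching superior tomato connect"


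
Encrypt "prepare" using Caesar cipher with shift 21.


Word: "prepare"
Shift: 21
Each letter → (letter + shift) mod 26:
  'p' (15) + 21 = 10 → 'k'
  'r' (17) + 21 = 12 → 'm'
  'e' (4) + 21 = 25 → 'z'
  'p' (15) + 21 = 10 → 'k'
  'a' (0) + 21 = 21 → 'v'
  'r' (17) + 21 = 12 → 'm'
  'e' (4) + 21 = 25 → 'z'
Result = "kmzkvmz"


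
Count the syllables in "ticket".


Word: "ticket"
Syllable breakdown: tick · et
Counting: 2 parts
= 2 syllables


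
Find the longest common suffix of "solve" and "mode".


Word 1: "solve"
Word 2: "mode"
Comparing from end:
  Pos -1: 'e' == 'e'
  Pos -2: 'v' != 'd' (stop)
LCS = "e" (length 1)


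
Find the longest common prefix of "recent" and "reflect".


Word 1: "recent"
Word 2: "reflect"
Comparing from start:
  Pos 0: 'r' == 'r'
  Pos 1: 'e' == 'e'
  Pos 2: 'c' != 'f' (stop)
LCP = "re" (length 2)


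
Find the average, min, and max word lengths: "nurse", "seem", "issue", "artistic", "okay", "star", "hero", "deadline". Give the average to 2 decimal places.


Lengths: "nurse"=5, "seem"=4, "issue"=5, "artistic"=8, "okay"=4, "star"=4, "hero"=4, "deadline"=8
Sum = 42, Count = 8
Average = 42/8 = 5.25
= avg=5.25, min=4, max=8


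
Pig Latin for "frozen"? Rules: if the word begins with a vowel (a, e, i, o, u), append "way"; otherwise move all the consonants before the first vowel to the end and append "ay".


Word: "frozen"
Starts with consonant(s) → move to end, add 'ay'
Consonant cluster: "fr"
Pig Latin = "ozenfray"


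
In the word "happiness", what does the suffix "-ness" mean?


Suffix: -ness
Example: happiness (happy + -ness, with a spelling change)
Meaning = state of being


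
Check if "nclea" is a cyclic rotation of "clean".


Word: "clean", Candidate: "nclea"
Method: check if candidate is substring of word+word
"cleanclean" contains "nclea"? Yes
Is rotation = Yes


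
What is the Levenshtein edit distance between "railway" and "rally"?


Word 1: "railway" (length 7)
Word 2: "rally" (length 5)
One optimal edit sequence (insert/delete/substitute each cost 1):
  1. keep 'r'
  2. keep 'a'
  3. delete 'i'  (+1)
  4. keep 'l'
  5. delete 'w'  (+1)
  6. substitute 'a' -> 'l'  (+1)
  7. keep 'y'
Total edit operations: 3
Edit distance = 3


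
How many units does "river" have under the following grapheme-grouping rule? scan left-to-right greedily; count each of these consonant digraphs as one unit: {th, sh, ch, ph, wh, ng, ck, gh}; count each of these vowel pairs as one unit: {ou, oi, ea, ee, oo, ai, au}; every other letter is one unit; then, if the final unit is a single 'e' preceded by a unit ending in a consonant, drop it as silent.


Word: "river" (5 letters)
Left-to-right scan:
  1. 'r' (letter)
  2. 'i' (letter)
  3. 'v' (letter)
  4. 'e' (letter)
  5. 'r' (letter)
Units from scan: 5
Sound units = 5 units


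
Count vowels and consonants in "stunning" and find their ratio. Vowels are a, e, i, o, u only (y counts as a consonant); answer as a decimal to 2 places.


Word: "stunning"
Vowels (a,e,i,o,u): 2
Consonants: 6
Ratio = 2/6
= 0.33


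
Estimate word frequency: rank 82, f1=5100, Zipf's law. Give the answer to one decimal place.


Zipf's law: f(r) = f(1) / r
f(1) = 5100
f(82) = 5100 / 82
= 62.2 occurrences


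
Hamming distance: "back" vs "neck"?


Comparing character by character (same length = 4):
  Pos 0: 'b' vs 'n' !=
  Pos 1: 'a' vs 'e' !=
  Pos 2: 'c' vs 'c' =
  Pos 3: 'k' vs 'k' =
Hamming distance = 2


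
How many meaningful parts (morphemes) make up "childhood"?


Word: "childhood"
Morphemes: child / -hood
Each morpheme carries meaning
= 2 morphemes


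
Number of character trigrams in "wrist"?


Word: "wrist" (length 5)
Number of 3-grams = length - 3 + 1 = 5 - 3 + 1
= 3


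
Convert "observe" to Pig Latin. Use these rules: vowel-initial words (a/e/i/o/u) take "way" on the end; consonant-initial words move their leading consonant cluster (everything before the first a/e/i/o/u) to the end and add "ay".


Word: "observe"
Starts with vowel → add 'way'
Pig Latin = "observeway"


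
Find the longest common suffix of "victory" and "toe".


Word 1: "victory"
Word 2: "toe"
Comparing from end:
  Pos -1: 'y' != 'e' (stop)
LCS = "" (length 0)


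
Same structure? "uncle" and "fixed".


Pattern of "uncle": [0, 1, 2, 3, 4]
Pattern of "fixed": [0, 1, 2, 3, 4]
Patterns match
Same pattern = Yes


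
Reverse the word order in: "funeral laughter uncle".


Original: "funeral laughter uncle"
Words (1..n): funeral | laughter | uncle
Reversed (n..1): uncle | laughter | funeral
Result = "uncle laughter funeral"


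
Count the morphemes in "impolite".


Word: "impolite"
Morphemes: im- | polite
Each morpheme carries meaning
= 2 morphemes


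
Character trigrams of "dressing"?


Word: "dressing" (length 8)
Number of trigrams = 8 - 3 + 1 = 6
  Position 0: "dre"
  Position 1: "res"
  Position 2: "ess"
  Position 3: "ssi"
  Position 4: "sin"
  Position 5: "ing"
Trigrams = "dre", "res", "ess", "ssi", "sin", "ing"


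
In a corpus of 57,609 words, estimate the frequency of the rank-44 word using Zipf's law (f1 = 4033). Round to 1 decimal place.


Zipf's law: f(r) = f(1) / r
f(1) = 4033
f(44) = 4033 / 44
= 91.7 occurrences


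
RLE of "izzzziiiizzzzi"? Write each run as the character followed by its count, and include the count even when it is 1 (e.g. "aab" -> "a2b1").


String: "izzzziiiizzzzi"
Scanning for consecutive runs:
  'i' x 1
  'z' x 4
  'i' x 4
  'z' x 4
  'i' x 1
RLE = "i1z4i4z4i1"


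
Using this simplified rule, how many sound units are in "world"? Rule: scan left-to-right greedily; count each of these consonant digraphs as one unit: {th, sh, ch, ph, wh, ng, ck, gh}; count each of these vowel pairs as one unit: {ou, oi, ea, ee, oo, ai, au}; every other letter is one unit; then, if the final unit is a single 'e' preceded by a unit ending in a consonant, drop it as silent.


Word: "world" (5 letters)
Left-to-right scan:
  [1] 'w' (letter)
  [2] 'o' (letter)
  [3] 'r' (letter)
  [4] 'l' (letter)
  [5] 'd' (letter)
Units from scan: 5
Sound units = 5 units


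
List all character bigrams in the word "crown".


Word: "crown" (length 5)
Number of bigrams = 5 - 2 + 1 = 4
  Position 0: "cr"
  Position 1: "ro"
  Position 2: "ow"
  Position 3: "wn"
Bigrams = "cr", "ro", "ow", "wn"


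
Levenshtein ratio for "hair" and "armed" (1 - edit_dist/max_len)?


Word 1: "hair" (length 4)
Word 2: "armed" (length 5)
One optimal edit sequence:
  1. insert 'a'  (+1)
  2. substitute 'h' -> 'r'  (+1)
  3. substitute 'a' -> 'm'  (+1)
  4. substitute 'i' -> 'e'  (+1)
  5. substitute 'r' -> 'd'  (+1)
Edit distance = 5
Max length = max(4, 5) = 5
Similarity = 1 - 5/5
= 0.0000


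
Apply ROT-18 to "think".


Word: "think"
Shift: 18
Each letter → (letter + shift) mod 26:
  't' (19) + 18 = 11 → 'l'
  'h' (7) + 18 = 25 → 'z'
  'i' (8) + 18 = 0 → 'a'
  'n' (13) + 18 = 5 → 'f'
  'k' (10) + 18 = 2 → 'c'
Result = "lzafc"


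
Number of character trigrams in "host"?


Word: "host" (length 4)
Number of 3-grams = length - 3 + 1 = 4 - 3 + 1
= 2


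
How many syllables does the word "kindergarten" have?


Word: "kindergarten"
Syllable breakdown: kin | der | gar | ten
Counting: 4 parts
= 4 syllables


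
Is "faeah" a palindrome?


Word: "faeah"
Reversed: "haeaf"
Forward == Backward? faeah != haeaf
Palindrome = No


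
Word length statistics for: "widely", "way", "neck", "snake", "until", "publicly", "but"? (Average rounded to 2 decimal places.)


Lengths: "widely"=6, "way"=3, "neck"=4, "snake"=5, "until"=5, "publicly"=8, "but"=3
Sum = 34, Count = 7
Average = 34/7 = 4.86
= avg=4.86, min=3, max=8


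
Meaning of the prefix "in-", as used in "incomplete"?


Prefix: in-
As in: incomplete -> in- + complete
Meaning = not / into


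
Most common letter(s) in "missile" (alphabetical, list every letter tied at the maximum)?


Word: "missile"
Letter counts:
  'e': 1
  'i': 2
  'l': 1
  'm': 1
  's': 2
Maximum count = 2
Most frequent = 'i', 's' (2 times each)


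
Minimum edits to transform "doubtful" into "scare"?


Word 1: "doubtful" (length 8)
Word 2: "scare" (length 5)
One optimal edit sequence (insert/delete/substitute each cost 1):
  1. delete 'd'  (+1)
  2. delete 'o'  (+1)
  3. delete 'u'  (+1)
  4. substitute 'b' -> 's'  (+1)
  5. substitute 't' -> 'c'  (+1)
  6. substitute 'f' -> 'a'  (+1)
  7. substitute 'u' -> 'r'  (+1)
  8. substitute 'l' -> 'e'  (+1)
Total edit operations: 8
Edit distance = 8


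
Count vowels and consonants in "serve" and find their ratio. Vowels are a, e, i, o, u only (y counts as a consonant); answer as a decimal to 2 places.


Word: "serve"
Vowels (a,e,i,o,u): 2
Consonants: 3
Ratio = 2/3
= 0.67


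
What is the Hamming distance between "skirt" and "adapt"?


Comparing character by character (same length = 5):
  Pos 0: 's' vs 'a' !=
  Pos 1: 'k' vs 'd' !=
  Pos 2: 'i' vs 'a' !=
  Pos 3: 'r' vs 'p' !=
  Pos 4: 't' vs 't' =
Hamming distance = 4


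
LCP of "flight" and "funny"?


Word 1: "flight"
Word 2: "funny"
Comparing from start:
  Pos 0: 'f' == 'f'
  Pos 1: 'l' != 'u' (stop)
LCP = "f" (length 1)


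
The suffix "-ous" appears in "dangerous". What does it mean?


Suffix: -ous
Example: dangerous = danger + -ous
Meaning = having quality of


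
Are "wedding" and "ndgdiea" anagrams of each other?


Word 1: "wedding" → sorted: ddeginw
Word 2: "ndgdiea" → sorted: addegin
Same letters? ddeginw != addegin
Anagram = No


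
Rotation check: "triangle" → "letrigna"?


Word: "triangle", Candidate: "letrigna"
Method: check if candidate is substring of word+word
"triangletriangle" contains "letrigna"? No
Is rotation = No


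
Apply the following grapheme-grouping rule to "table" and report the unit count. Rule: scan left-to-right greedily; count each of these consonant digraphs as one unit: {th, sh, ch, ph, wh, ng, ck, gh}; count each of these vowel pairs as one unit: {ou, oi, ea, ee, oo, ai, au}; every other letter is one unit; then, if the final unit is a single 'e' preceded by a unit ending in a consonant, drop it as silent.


Word: "table" (5 letters)
Left-to-right scan:
  [1] 't' (letter)
  [2] 'a' (letter)
  [3] 'b' (letter)
  [4] 'l' (letter)
  [5] 'e' (letter)
Units from scan: 5
Final unit is 'e' after a consonant -> drop as silent (-1)
Sound units = 4 units


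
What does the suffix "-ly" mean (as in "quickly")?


Suffix: -ly
Example: quickly = quick + -ly
Meaning = in a manner


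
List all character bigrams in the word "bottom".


Word: "bottom" (length 6)
Number of bigrams = 6 - 2 + 1 = 5
  Position 0: "bo"
  Position 1: "ot"
  Position 2: "tt"
  Position 3: "to"
  Position 4: "om"
Bigrams = "bo", "ot", "tt", "to", "om"


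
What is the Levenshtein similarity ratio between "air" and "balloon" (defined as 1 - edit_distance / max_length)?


Word 1: "air" (length 3)
Word 2: "balloon" (length 7)
One optimal edit sequence:
  1. insert 'b'  (+1)
  2. keep 'a'
  3. insert 'l'  (+1)
  4. insert 'l'  (+1)
  5. insert 'o'  (+1)
  6. substitute 'i' -> 'o'  (+1)
  7. substitute 'r' -> 'n'  (+1)
Edit distance = 6
Max length = max(3, 7) = 7
Similarity = 1 - 6/7
= 0.1429


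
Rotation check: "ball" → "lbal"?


Word: "ball", Candidate: "lbal"
Method: check if candidate is substring of word+word
"ballball" contains "lbal"? Yes
Is rotation = Yes


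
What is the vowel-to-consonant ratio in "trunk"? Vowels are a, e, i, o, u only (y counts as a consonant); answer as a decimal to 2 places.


Word: "trunk"
Vowels (a,e,i,o,u): 1
Consonants: 4
Ratio = 1/4
= 0.25


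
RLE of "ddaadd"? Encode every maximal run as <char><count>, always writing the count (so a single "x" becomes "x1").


String: "ddaadd"
Scanning for consecutive runs:
  'd' x 2
  'a' x 2
  'd' x 2
RLE = "d2a2d2"


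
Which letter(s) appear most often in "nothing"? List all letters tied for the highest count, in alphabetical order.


Word: "nothing"
Letter counts:
  'g': 1
  'h': 1
  'i': 1
  'n': 2
  'o': 1
  't': 1
Maximum count = 2
Most frequent = 'n' (2 times each)


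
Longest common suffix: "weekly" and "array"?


Word 1: "weekly"
Word 2: "array"
Comparing from end:
  Pos -1: 'y' == 'y'
  Pos -2: 'l' != 'a' (stop)
LCS = "y" (length 1)


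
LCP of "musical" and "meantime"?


Word 1: "musical"
Word 2: "meantime"
Comparing from start:
  Pos 0: 'm' == 'm'
  Pos 1: 'u' != 'e' (stop)
LCP = "m" (length 1)


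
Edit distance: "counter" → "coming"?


Word 1: "counter" (length 7)
Word 2: "coming" (length 6)
One optimal edit sequence (insert/delete/substitute each cost 1):
  1. keep 'c'
  2. keep 'o'
  3. delete 'u'  (+1)
  4. substitute 'n' -> 'm'  (+1)
  5. substitute 't' -> 'i'  (+1)
  6. substitute 'e' -> 'n'  (+1)
  7. substitute 'r' -> 'g'  (+1)
Total edit operations: 5
Edit distance = 5


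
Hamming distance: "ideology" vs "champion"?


Comparing character by character (same length = 8):
  Pos 0: 'i' vs 'c' !=
  Pos 1: 'd' vs 'h' !=
  Pos 2: 'e' vs 'a' !=
  Pos 3: 'o' vs 'm' !=
  Pos 4: 'l' vs 'p' !=
  Pos 5: 'o' vs 'i' !=
  Pos 6: 'g' vs 'o' !=
  Pos 7: 'y' vs 'n' !=
Hamming distance = 8


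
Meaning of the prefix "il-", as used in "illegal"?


Prefix: il-
Example: illegal (il- + legal)
Meaning = not


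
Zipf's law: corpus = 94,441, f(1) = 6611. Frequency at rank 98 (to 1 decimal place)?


Zipf's law: f(r) = f(1) / r
f(1) = 6611
f(98) = 6611 / 98
= 67.5 occurrences


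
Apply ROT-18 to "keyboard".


Word: "keyboard"
Shift: 18
Each letter → (letter + shift) mod 26:
  'k' (10) + 18 = 2 → 'c'
  'e' (4) + 18 = 22 → 'w'
  'y' (24) + 18 = 16 → 'q'
  'b' (1) + 18 = 19 → 't'
  'o' (14) + 18 = 6 → 'g'
  'a' (0) + 18 = 18 → 's'
  'r' (17) + 18 = 9 → 'j'
  'd' (3) + 18 = 21 → 'v'
Result = "cwqtgsjv"


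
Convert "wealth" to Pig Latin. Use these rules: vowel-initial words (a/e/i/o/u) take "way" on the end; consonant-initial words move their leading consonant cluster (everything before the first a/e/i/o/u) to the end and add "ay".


Word: "wealth"
Starts with consonant(s) → move to end, add 'ay'
Consonant cluster: "w"
Pig Latin = "ealthway"


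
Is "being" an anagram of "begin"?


Word 1: "begin" → sorted: begin
Word 2: "being" → sorted: begin
Same letters? begin == begin
Anagram = Yes


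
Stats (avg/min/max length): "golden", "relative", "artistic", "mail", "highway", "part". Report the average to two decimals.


Lengths: "golden"=6, "relative"=8, "artistic"=8, "mail"=4, "highway"=7, "part"=4
Sum = 37, Count = 6
Average = 37/6 = 6.17
= avg=6.17, min=4, max=8


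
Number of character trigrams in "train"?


Word: "train" (length 5)
Number of 3-grams = length - 3 + 1 = 5 - 3 + 1
= 3


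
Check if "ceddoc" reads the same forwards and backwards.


Word: "ceddoc"
Reversed: "coddec"
Forward == Backward? ceddoc != coddec
Palindrome = No


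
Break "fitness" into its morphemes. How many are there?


Word: "fitness"
Morphemes: fit | -ness
Each morpheme carries meaning
= 2 morphemes


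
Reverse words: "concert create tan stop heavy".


Original: "concert create tan stop heavy"
Words (1..n): concert | create | tan | stop | heavy
Reversed (n..1): heavy | stop | tan | create | concert
Result = "heavy stop tan create concert"


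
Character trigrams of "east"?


Word: "east" (length 4)
Number of trigrams = 4 - 3 + 1 = 2
  Position 0: "eas"
  Position 1: "ast"
Trigrams = "eas", "ast"


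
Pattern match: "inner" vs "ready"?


Pattern of "inner": [0, 1, 1, 2, 3]
Pattern of "ready": [0, 1, 2, 3, 4]
Patterns do not match
Same pattern = No


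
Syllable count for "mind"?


Word: "mind"
Syllable breakdown: mind
Counting: 1 part
= 1 syllable


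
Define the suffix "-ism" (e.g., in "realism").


Suffix: -ism
Example: realism = real + -ism
Meaning = belief / practice


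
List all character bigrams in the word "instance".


Word: "instance" (length 8)
Number of bigrams = 8 - 2 + 1 = 7
  Position 0: "in"
  Position 1: "ns"
  Position 2: "st"
  Position 3: "ta"
  Position 4: "an"
  Position 5: "nc"
  Position 6: "ce"
Bigrams = "in", "ns", "st", "ta", "an", "nc", "ce"


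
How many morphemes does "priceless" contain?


Word: "priceless"
Morphemes: price / -less
Each morpheme carries meaning
= 2 morphemes


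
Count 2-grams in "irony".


Word: "irony" (length 5)
Number of 2-grams = length - 2 + 1 = 5 - 2 + 1
= 4


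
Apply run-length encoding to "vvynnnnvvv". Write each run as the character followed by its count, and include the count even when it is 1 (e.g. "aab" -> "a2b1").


String: "vvynnnnvvv"
Scanning for consecutive runs:
  'v' x 2
  'y' x 1
  'n' x 4
  'v' x 3
RLE = "v2y1n4v3"


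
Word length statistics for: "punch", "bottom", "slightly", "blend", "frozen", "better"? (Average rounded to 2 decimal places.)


Lengths: "punch"=5, "bottom"=6, "slightly"=8, "blend"=5, "frozen"=6, "better"=6
Sum = 36, Count = 6
Average = 36/6 = 6.00
= avg=6.00, min=5, max=8


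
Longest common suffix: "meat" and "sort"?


Word 1: "meat"
Word 2: "sort"
Comparing from end:
  Pos -1: 't' == 't'
  Pos -2: 'a' != 'r' (stop)
LCS = "t" (length 1)


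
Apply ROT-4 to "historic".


Word: "historic"
Shift: 4
Each letter → (letter + shift) mod 26:
  'h' (7) + 4 = 11 → 'l'
  'i' (8) + 4 = 12 → 'm'
  's' (18) + 4 = 22 → 'w'
  't' (19) + 4 = 23 → 'x'
  'o' (14) + 4 = 18 → 's'
  'r' (17) + 4 = 21 → 'v'
  'i' (8) + 4 = 12 → 'm'
  'c' (2) + 4 = 6 → 'g'
Result = "lmwxsvmg"


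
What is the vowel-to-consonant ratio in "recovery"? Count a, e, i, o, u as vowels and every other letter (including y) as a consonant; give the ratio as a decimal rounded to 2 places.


Word: "recovery"
Vowels (a,e,i,o,u): 3
Consonants: 5
Ratio = 3/5
= 0.60


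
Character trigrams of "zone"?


Word: "zone" (length 4)
Number of trigrams = 4 - 3 + 1 = 2
  Position 0: "zon"
  Position 1: "one"
Trigrams = "zon", "one"


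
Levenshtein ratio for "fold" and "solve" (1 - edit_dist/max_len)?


Word 1: "fold" (length 4)
Word 2: "solve" (length 5)
One optimal edit sequence:
  1. substitute 'f' -> 's'  (+1)
  2. keep 'o'
  3. keep 'l'
  4. insert 'v'  (+1)
  5. substitute 'd' -> 'e'  (+1)
Edit distance = 3
Max length = max(4, 5) = 5
Similarity = 1 - 3/5
= 0.4000


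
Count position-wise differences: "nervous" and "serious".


Comparing character by character (same length = 7):
  Pos 0: 'n' vs 's' !=
  Pos 1: 'e' vs 'e' =
  Pos 2: 'r' vs 'r' =
  Pos 3: 'v' vs 'i' !=
  Pos 4: 'o' vs 'o' =
  Pos 5: 'u' vs 'u' =
  Pos 6: 's' vs 's' =
Hamming distance = 2


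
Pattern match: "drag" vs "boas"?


Pattern of "drag": [0, 1, 2, 3]
Pattern of "boas": [0, 1, 2, 3]
Patterns match
Same pattern = Yes


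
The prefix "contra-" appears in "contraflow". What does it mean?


Prefix: contra-
Example: contraflow = contra- + flow
Meaning = against


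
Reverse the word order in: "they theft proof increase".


Original: "they theft proof increase"
Words (1..n): they | theft | proof | increase
Reversed (n..1): increase | proof | theft | they
Result = "increase proof theft they"


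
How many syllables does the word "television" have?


Word: "television"
Syllable breakdown: tel-e-vi-sion
Counting: 4 parts
= 4 syllables


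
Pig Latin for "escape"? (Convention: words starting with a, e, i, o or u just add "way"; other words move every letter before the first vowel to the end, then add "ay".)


Word: "escape"
Starts with vowel → add 'way'
Pig Latin = "escapeway"


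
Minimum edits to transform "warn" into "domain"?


Word 1: "warn" (length 4)
Word 2: "domain" (length 6)
One optimal edit sequence (insert/delete/substitute each cost 1):
  1. insert 'd'  (+1)
  2. insert 'o'  (+1)
  3. substitute 'w' -> 'm'  (+1)
  4. keep 'a'
  5. substitute 'r' -> 'i'  (+1)
  6. keep 'n'
Total edit operations: 4
Edit distance = 4


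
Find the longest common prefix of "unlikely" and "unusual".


Word 1: "unlikely"
Word 2: "unusual"
Comparing from start:
  Pos 0: 'u' == 'u'
  Pos 1: 'n' == 'n'
  Pos 2: 'l' != 'u' (stop)
LCP = "un" (length 2)


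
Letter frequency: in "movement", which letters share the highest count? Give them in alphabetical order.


Word: "movement"
Letter counts:
  'e': 2
  'm': 2
  'n': 1
  'o': 1
  't': 1
  'v': 1
Maximum count = 2
Most frequent = 'e', 'm' (2 times each)


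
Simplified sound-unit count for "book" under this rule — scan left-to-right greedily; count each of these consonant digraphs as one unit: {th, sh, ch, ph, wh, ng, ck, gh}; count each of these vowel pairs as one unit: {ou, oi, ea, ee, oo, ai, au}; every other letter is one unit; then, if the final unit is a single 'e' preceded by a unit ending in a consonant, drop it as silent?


Word: "book" (4 letters)
Left-to-right scan:
  (1) 'b' (letter)
  (2) 'oo' (vowel-pair)
  (3) 'k' (letter)
Units from scan: 3
Sound units = 3 units


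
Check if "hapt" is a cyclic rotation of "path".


Word: "path", Candidate: "hapt"
Method: check if candidate is substring of word+word
"pathpath" contains "hapt"? No
Is rotation = No


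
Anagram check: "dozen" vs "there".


Word 1: "dozen" → sorted: denoz
Word 2: "there" → sorted: eehrt
Same letters? denoz != eehrt
Anagram = No


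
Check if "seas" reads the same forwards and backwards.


Word: "seas"
Reversed: "saes"
Forward == Backward? seas != saes
Palindrome = No


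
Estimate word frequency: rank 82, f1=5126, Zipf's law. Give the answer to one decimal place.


Zipf's law: f(r) = f(1) / r
f(1) = 5126
f(82) = 5126 / 82
= 62.5 occurrences


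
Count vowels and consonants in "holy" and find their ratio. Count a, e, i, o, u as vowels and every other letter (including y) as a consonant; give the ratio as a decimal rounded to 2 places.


Word: "holy"
Vowels (a,e,i,o,u): 1
Consonants: 3
Ratio = 1/3
= 0.33


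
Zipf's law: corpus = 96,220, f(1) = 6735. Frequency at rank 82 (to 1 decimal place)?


Zipf's law: f(r) = f(1) / r
f(1) = 6735
f(82) = 6735 / 82
= 82.1 occurrences


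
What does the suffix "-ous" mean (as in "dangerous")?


Suffix: -ous
Example: dangerous = danger + -ous
Meaning = having quality of


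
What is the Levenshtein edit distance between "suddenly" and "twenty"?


Word 1: "suddenly" (length 8)
Word 2: "twenty" (length 6)
One optimal edit sequence (insert/delete/substitute each cost 1):
  1. delete 's'  (+1)
  2. delete 'u'  (+1)
  3. substitute 'd' -> 't'  (+1)
  4. substitute 'd' -> 'w'  (+1)
  5. keep 'e'
  6. keep 'n'
  7. substitute 'l' -> 't'  (+1)
  8. keep 'y'
Total edit operations: 5
Edit distance = 5


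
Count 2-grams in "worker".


Word: "worker" (length 6)
Number of 2-grams = length - 2 + 1 = 6 - 2 + 1
= 5


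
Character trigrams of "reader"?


Word: "reader" (length 6)
Number of trigrams = 6 - 3 + 1 = 4
  Position 0: "rea"
  Position 1: "ead"
  Position 2: "ade"
  Position 3: "der"
Trigrams = "rea", "ead", "ade", "der"


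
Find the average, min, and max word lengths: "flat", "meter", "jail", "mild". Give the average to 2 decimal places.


Lengths: "flat"=4, "meter"=5, "jail"=4, "mild"=4
Sum = 17, Count = 4
Average = 17/4 = 4.25
= avg=4.25, min=4, max=5


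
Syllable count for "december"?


Word: "december"
Syllable breakdown: de · cem · ber
Counting: 3 parts
= 3 syllables


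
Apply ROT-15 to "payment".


Word: "payment"
Shift: 15
Each letter → (letter + shift) mod 26:
  'p' (15) + 15 = 4 → 'e'
  'a' (0) + 15 = 15 → 'p'
  'y' (24) + 15 = 13 → 'n'
  'm' (12) + 15 = 1 → 'b'
  'e' (4) + 15 = 19 → 't'
  'n' (13) + 15 = 2 → 'c'
  't' (19) + 15 = 8 → 'i'
Result = "epnbtci"


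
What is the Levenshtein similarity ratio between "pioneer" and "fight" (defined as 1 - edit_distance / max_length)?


Word 1: "pioneer" (length 7)
Word 2: "fight" (length 5)
One optimal edit sequence:
  1. substitute 'p' -> 'f'  (+1)
  2. keep 'i'
  3. delete 'o'  (+1)
  4. delete 'n'  (+1)
  5. substitute 'e' -> 'g'  (+1)
  6. substitute 'e' -> 'h'  (+1)
  7. substitute 'r' -> 't'  (+1)
Edit distance = 6
Max length = max(7, 5) = 7
Similarity = 1 - 6/7
= 0.1429


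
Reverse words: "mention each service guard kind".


Original: "mention each service guard kind"
Words (1..n): mention | each | service | guard | kind
Reversed (n..1): kind | guard | service | each | mention
Result = "kind guard service each mention"


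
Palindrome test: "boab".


Word: "boab"
Reversed: "baob"
Forward == Backward? boab != baob
Palindrome = No


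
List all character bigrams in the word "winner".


Word: "winner" (length 6)
Number of bigrams = 6 - 2 + 1 = 5
  Position 0: "wi"
  Position 1: "in"
  Position 2: "nn"
  Position 3: "ne"
  Position 4: "er"
Bigrams = "wi", "in", "nn", "ne", "er"


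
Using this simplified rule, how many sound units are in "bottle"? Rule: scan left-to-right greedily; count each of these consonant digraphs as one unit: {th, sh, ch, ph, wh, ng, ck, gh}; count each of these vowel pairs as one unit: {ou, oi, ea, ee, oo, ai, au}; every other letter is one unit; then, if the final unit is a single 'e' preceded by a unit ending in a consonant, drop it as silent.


Word: "bottle" (6 letters)
Left-to-right scan:
  [1] 'b' (letter)
  [2] 'o' (letter)
  [3] 't' (letter)
  [4] 't' (letter)
  [5] 'l' (letter)
  [6] 'e' (letter)
Units from scan: 6
Final unit is 'e' after a consonant -> drop as silent (-1)
Sound units = 5 units


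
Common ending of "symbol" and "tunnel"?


Word 1: "symbol"
Word 2: "tunnel"
Comparing from end:
  Pos -1: 'l' == 'l'
  Pos -2: 'o' != 'e' (stop)
LCS = "l" (length 1)


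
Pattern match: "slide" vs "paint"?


Pattern of "slide": [0, 1, 2, 3, 4]
Pattern of "paint": [0, 1, 2, 3, 4]
Patterns match
Same pattern = Yes


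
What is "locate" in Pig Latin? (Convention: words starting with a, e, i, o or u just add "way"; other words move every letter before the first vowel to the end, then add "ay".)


Word: "locate"
Starts with consonant(s) → move to end, add 'ay'
Consonant cluster: "l"
Pig Latin = "ocatelay"


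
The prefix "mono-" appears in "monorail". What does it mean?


Prefix: mono-
Example: monorail (mono- + rail)
Meaning = one


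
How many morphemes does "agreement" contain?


Word: "agreement"
Morphemes: agree / -ment
Each morpheme carries meaning
= 2 morphemes


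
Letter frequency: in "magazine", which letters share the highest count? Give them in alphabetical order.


Word: "magazine"
Letter counts:
  'a': 2
  'e': 1
  'g': 1
  'i': 1
  'm': 1
  'n': 1
  'z': 1
Maximum count = 2
Most frequent = 'a' (2 times each)


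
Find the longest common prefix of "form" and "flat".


Word 1: "form"
Word 2: "flat"
Comparing from start:
  Pos 0: 'f' == 'f'
  Pos 1: 'o' != 'l' (stop)
LCP = "f" (length 1)


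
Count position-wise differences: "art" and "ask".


Comparing character by character (same length = 3):
  Pos 0: 'a' vs 'a' =
  Pos 1: 'r' vs 's' !=
  Pos 2: 't' vs 'k' !=
Hamming distance = 2


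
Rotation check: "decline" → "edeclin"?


Word: "decline", Candidate: "edeclin"
Method: check if candidate is substring of word+word
"declinedecline" contains "edeclin"? Yes
Is rotation = Yes


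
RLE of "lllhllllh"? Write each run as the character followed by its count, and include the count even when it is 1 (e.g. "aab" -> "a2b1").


String: "lllhllllh"
Scanning for consecutive runs:
  'l' x 3
  'h' x 1
  'l' x 4
  'h' x 1
RLE = "l3h1l4h1"


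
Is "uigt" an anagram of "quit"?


Word 1: "quit" → sorted: iqtu
Word 2: "uigt" → sorted: gitu
Same letters? iqtu != gitu
Anagram = No


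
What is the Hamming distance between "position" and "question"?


Comparing character by character (same length = 8):
  Pos 0: 'p' vs 'q' !=
  Pos 1: 'o' vs 'u' !=
  Pos 2: 's' vs 'e' !=
  Pos 3: 'i' vs 's' !=
  Pos 4: 't' vs 't' =
  Pos 5: 'i' vs 'i' =
  Pos 6: 'o' vs 'o' =
  Pos 7: 'n' vs 'n' =
Hamming distance = 4


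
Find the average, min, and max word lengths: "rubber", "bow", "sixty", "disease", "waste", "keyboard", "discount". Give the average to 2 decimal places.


Lengths: "rubber"=6, "bow"=3, "sixty"=5, "disease"=7, "waste"=5, "keyboard"=8, "discount"=8
Sum = 42, Count = 7
Average = 42/7 = 6.00
= avg=6.00, min=3, max=8


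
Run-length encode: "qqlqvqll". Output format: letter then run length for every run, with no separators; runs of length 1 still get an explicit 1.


String: "qqlqvqll"
Scanning for consecutive runs:
  'q' x 2
  'l' x 1
  'q' x 1
  'v' x 1
  'q' x 1
  'l' x 2
RLE = "q2l1q1v1q1l2"


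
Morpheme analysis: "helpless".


Word: "helpless"
Morphemes: help + -less
Each morpheme carries meaning
= 2 morphemes


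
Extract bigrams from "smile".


Word: "smile" (length 5)
Number of bigrams = 5 - 2 + 1 = 4
  Position 0: "sm"
  Position 1: "mi"
  Position 2: "il"
  Position 3: "le"
Bigrams = "sm", "mi", "il", "le"


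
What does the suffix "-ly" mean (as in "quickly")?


Suffix: -ly
Example: quickly (quick + -ly)
Meaning = in a manner


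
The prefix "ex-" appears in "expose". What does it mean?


Prefix: ex-
As in: expose -> ex- + pose
Meaning = out / former


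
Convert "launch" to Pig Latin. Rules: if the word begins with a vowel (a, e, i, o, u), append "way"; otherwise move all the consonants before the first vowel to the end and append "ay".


Word: "launch"
Starts with consonant(s) → move to end, add 'ay'
Consonant cluster: "l"
Pig Latin = "aunchlay"


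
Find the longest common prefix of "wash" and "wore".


Word 1: "wash"
Word 2: "wore"
Comparing from start:
  Pos 0: 'w' == 'w'
  Pos 1: 'a' != 'o' (stop)
LCP = "w" (length 1)


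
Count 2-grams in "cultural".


Word: "cultural" (length 8)
Number of 2-grams = length - 2 + 1 = 8 - 2 + 1
= 7


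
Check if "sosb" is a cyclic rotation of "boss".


Word: "boss", Candidate: "sosb"
Method: check if candidate is substring of word+word
"bossboss" contains "sosb"? No
Is rotation = No


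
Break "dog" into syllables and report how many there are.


Word: "dog"
Syllable breakdown: dog
Counting: 1 part
= 1 syllable


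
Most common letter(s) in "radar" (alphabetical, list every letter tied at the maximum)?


Word: "radar"
Letter counts:
  'a': 2
  'd': 1
  'r': 2
Maximum count = 2
Most frequent = 'a', 'r' (2 times each)


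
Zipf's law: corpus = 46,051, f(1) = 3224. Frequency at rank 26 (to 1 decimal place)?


Zipf's law: f(r) = f(1) / r
f(1) = 3224
f(26) = 3224 / 26
= 124.0 occurrences


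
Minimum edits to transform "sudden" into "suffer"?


Word 1: "sudden" (length 6)
Word 2: "suffer" (length 6)
One optimal edit sequence (insert/delete/substitute each cost 1):
  1. keep 's'
  2. keep 'u'
  3. substitute 'd' -> 'f'  (+1)
  4. substitute 'd' -> 'f'  (+1)
  5. keep 'e'
  6. substitute 'n' -> 'r'  (+1)
Total edit operations: 3
Edit distance = 3


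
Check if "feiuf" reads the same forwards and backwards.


Word: "feiuf"
Reversed: "fuief"
Forward == Backward? feiuf != fuief
Palindrome = No


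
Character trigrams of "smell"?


Word: "smell" (length 5)
Number of trigrams = 5 - 3 + 1 = 3
  Position 0: "sme"
  Position 1: "mel"
  Position 2: "ell"
Trigrams = "sme", "mel", "ell"


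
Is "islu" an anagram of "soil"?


Word 1: "soil" → sorted: ilos
Word 2: "islu" → sorted: ilsu
Same letters? ilos != ilsu
Anagram = No


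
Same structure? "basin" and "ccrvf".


Pattern of "basin": [0, 1, 2, 3, 4]
Pattern of "ccrvf": [0, 0, 1, 2, 3]
Patterns do not match
Same pattern = No


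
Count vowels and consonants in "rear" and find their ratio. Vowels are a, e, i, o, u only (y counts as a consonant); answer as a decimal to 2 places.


Word: "rear"
Vowels (a,e,i,o,u): 2
Consonants: 2
Ratio = 2/2
= 1.00


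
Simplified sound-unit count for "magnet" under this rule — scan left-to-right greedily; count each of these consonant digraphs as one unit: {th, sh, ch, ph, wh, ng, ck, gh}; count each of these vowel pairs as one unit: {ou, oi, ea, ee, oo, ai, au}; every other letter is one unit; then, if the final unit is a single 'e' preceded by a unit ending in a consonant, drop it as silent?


Word: "magnet" (6 letters)
Left-to-right scan:
  1. 'm' (letter)
  2. 'a' (letter)
  3. 'g' (letter)
  4. 'n' (letter)
  5. 'e' (letter)
  6. 't' (letter)
Units from scan: 6
Sound units = 6 units


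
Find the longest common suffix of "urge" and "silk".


Word 1: "urge"
Word 2: "silk"
Comparing from end:
  Pos -1: 'e' != 'k' (stop)
LCS = "" (length 0)


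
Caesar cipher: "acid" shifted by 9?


Word: "acid"
Shift: 9
Each letter → (letter + shift) mod 26:
  'a' (0) + 9 = 9 → 'j'
  'c' (2) + 9 = 11 → 'l'
  'i' (8) + 9 = 17 → 'r'
  'd' (3) + 9 = 12 → 'm'
Result = "jlrm"


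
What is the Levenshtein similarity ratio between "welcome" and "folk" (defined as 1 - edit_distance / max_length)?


Word 1: "welcome" (length 7)
Word 2: "folk" (length 4)
One optimal edit sequence:
  1. delete 'w'  (+1)
  2. delete 'e'  (+1)
  3. delete 'l'  (+1)
  4. substitute 'c' -> 'f'  (+1)
  5. keep 'o'
  6. substitute 'm' -> 'l'  (+1)
  7. substitute 'e' -> 'k'  (+1)
Edit distance = 6
Max length = max(7, 4) = 7
Similarity = 1 - 6/7
= 0.1429


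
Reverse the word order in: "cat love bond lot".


Original: "cat love bond lot"
Words (1..n): cat | love | bond | lot
Reversed (n..1): lot | bond | love | cat
Result = "lot bond love cat"


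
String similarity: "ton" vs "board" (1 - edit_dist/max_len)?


Word 1: "ton" (length 3)
Word 2: "board" (length 5)
One optimal edit sequence:
  1. substitute 't' -> 'b'  (+1)
  2. keep 'o'
  3. insert 'a'  (+1)
  4. insert 'r'  (+1)
  5. substitute 'n' -> 'd'  (+1)
Edit distance = 4
Max length = max(3, 5) = 5
Similarity = 1 - 4/5
= 0.2000


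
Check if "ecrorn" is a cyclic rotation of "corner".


Word: "corner", Candidate: "ecrorn"
Method: check if candidate is substring of word+word
"cornercorner" contains "ecrorn"? No
Is rotation = No


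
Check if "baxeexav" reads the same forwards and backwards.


Word: "baxeexav"
Reversed: "vaxeexab"
Forward == Backward? baxeexav != vaxeexab
Palindrome = No


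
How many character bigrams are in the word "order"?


Word: "order" (length 5)
Number of 2-grams = length - 2 + 1 = 5 - 2 + 1
= 4


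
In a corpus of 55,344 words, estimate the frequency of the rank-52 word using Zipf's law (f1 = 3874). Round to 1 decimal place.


Zipf's law: f(r) = f(1) / r
f(1) = 3874
f(52) = 3874 / 52
= 74.5 occurrences


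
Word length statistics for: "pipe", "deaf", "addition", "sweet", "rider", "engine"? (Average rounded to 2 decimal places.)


Lengths: "pipe"=4, "deaf"=4, "addition"=8, "sweet"=5, "rider"=5, "engine"=6
Sum = 32, Count = 6
Average = 32/6 = 5.33
= avg=5.33, min=4, max=8


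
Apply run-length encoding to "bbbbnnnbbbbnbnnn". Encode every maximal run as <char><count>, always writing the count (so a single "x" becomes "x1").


String: "bbbbnnnbbbbnbnnn"
Scanning for consecutive runs:
  'b' x 4
  'n' x 3
  'b' x 4
  'n' x 1
  'b' x 1
  'n' x 3
RLE = "b4n3b4n1b1n3"


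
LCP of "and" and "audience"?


Word 1: "and"
Word 2: "audience"
Comparing from start:
  Pos 0: 'a' == 'a'
  Pos 1: 'n' != 'u' (stop)
LCP = "a" (length 1)


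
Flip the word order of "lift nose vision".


Original: "lift nose vision"
Words (1..n): lift | nose | vision
Reversed (n..1): vision | nose | lift
Result = "vision nose lift"


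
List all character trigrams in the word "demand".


Word: "demand" (length 6)
Number of trigrams = 6 - 3 + 1 = 4
  Position 0: "dem"
  Position 1: "ema"
  Position 2: "man"
  Position 3: "and"
Trigrams = "dem", "ema", "man", "and"


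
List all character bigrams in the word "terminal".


Word: "terminal" (length 8)
Number of bigrams = 8 - 2 + 1 = 7
  Position 0: "te"
  Position 1: "er"
  Position 2: "rm"
  Position 3: "mi"
  Position 4: "in"
  Position 5: "na"
  Position 6: "al"
Bigrams = "te", "er", "rm", "mi", "in", "na", "al"


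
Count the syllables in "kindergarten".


Word: "kindergarten"
Syllable breakdown: kin | der | gar | ten
Counting: 4 parts
= 4 syllables


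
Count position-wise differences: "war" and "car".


Comparing character by character (same length = 3):
  Pos 0: 'w' vs 'c' !=
  Pos 1: 'a' vs 'a' =
  Pos 2: 'r' vs 'r' =
Hamming distance = 1


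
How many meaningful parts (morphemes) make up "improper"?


Word: "improper"
Morphemes: im- / proper
Each morpheme carries meaning
= 2 morphemes


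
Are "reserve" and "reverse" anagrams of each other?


Word 1: "reserve" → sorted: eeerrsv
Word 2: "reverse" → sorted: eeerrsv
Same letters? eeerrsv == eeerrsv
Anagram = Yes


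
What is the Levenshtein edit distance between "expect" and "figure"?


Word 1: "expect" (length 6)
Word 2: "figure" (length 6)
One optimal edit sequence (insert/delete/substitute each cost 1):
  1. substitute 'e' -> 'f'  (+1)
  2. substitute 'x' -> 'i'  (+1)
  3. substitute 'p' -> 'g'  (+1)
  4. substitute 'e' -> 'u'  (+1)
  5. substitute 'c' -> 'r'  (+1)
  6. substitute 't' -> 'e'  (+1)
Total edit operations: 6
Edit distance = 6


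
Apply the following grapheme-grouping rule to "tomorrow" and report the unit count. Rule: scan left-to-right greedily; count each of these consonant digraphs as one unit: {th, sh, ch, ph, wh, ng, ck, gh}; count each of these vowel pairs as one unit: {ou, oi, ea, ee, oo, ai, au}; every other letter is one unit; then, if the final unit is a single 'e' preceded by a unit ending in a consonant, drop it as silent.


Word: "tomorrow" (8 letters)
Left-to-right scan:
  [1] 't' (letter)
  [2] 'o' (letter)
  [3] 'm' (letter)
  [4] 'o' (letter)
  [5] 'r' (letter)
  [6] 'r' (letter)
  [7] 'o' (letter)
  [8] 'w' (letter)
Units from scan: 8
Sound units = 8 units
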